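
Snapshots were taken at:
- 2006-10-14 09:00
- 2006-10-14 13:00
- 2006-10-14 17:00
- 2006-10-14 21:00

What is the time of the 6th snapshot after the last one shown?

Spacing: 4, 4, 4 h — constant 4 h.
2006-10-14 21:00 + 4 h = 2006-10-15 01:00.
2006-10-15 01:00 + 4 h = 2006-10-15 05:00.
2006-10-15 05:00 + 4 h = 2006-10-15 09:00.
2006-10-15 09:00 + 4 h = 2006-10-15 13:00.
2006-10-15 13:00 + 4 h = 2006-10-15 17:00.
2006-10-15 17:00 + 4 h = 2006-10-15 21:00.

2006-10-15 21:00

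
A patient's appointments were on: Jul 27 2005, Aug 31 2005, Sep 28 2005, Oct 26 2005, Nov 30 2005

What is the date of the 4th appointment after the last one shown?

All Wednesdays; the gaps (35, 28, 28, 35) vary with month length.
This is the last Wednesday of each month.
December 2005 ends with Wednesday Dec 28 2005.
January 2006 ends with Wednesday Jan 25 2006.
February 2006 ends with Wednesday Feb 22 2006.
Last Wednesday of March 2006: Mar 29 2006.

Mar 29 2006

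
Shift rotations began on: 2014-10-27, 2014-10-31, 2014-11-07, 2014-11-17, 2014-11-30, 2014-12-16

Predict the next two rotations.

2015-01-04, 2015-01-26

Gaps: 4, 7, 10, 13, 16 days — each gap is 3 larger than the previous one.
Next gap: 19 days. 2014-12-16 + 19 days = 2015-01-04.
Next gap: 22 days. 2015-01-04 + 22 days = 2015-01-26.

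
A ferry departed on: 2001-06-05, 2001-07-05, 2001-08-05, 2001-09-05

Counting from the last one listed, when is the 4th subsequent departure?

2002-01-05

Gaps: 30, 31, 31 days — not constant. Every event is on the 5th of the month.
Pattern: the 5th of each month.
October 2001: 2001-10-05.
Next: November 2001 → 2001-11-05.
December 2001: 2001-12-05.
Next: January 2002 → 2002-01-05.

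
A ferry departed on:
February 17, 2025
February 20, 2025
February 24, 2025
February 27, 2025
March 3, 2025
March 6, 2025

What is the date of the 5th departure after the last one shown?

Gaps: 3, 4, 3, 4, 3 days — not constant, but cyclic with period 2.
The events fall on every Monday and Thursday.
Next Monday: March 10, 2025.
Next Thursday: March 13, 2025.
Next Monday: March 17, 2025.
Next Thursday: March 20, 2025.
Next Monday: March 24, 2025.

March 24, 2025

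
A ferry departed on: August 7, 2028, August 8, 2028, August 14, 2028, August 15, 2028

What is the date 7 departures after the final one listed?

Every event lands on a Monday or Tuesday (gaps cycle 1, 6, 1).
So the schedule is: every Monday and Tuesday.
Next Monday: August 21, 2028.
The following Tuesday is August 22, 2028.
Next Monday: August 28, 2028.
Next Tuesday: August 29, 2028.
Next Monday: September 4, 2028.
The following Tuesday is September 5, 2028.
The following Monday is September 11, 2028.

September 11, 2028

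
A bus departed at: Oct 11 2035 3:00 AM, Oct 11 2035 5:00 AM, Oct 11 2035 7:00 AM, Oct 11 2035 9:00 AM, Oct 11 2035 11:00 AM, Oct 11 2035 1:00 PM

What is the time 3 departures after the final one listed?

Gaps: 2, 2, 2, 2, 2 hours — each event is 2 hours after the previous one.
Oct 11 2035 1:00 PM + 2 h = Oct 11 2035 3:00 PM.
Oct 11 2035 3:00 PM + 2 h = Oct 11 2035 5:00 PM.
Oct 11 2035 5:00 PM + 2 h = Oct 11 2035 7:00 PM.

Oct 11 2035 7:00 PM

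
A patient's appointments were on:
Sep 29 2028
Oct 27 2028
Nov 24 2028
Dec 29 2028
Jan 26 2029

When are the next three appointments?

Feb 23 2029, Mar 30 2029, Apr 27 2029

All Fridays; the gaps (28, 28, 35, 28) vary with month length.
This is the last Friday of each month.
Last Friday of February 2029: Feb 23 2029.
Last Friday of March 2029: Mar 30 2029.
Last Friday of April 2029: Apr 27 2029.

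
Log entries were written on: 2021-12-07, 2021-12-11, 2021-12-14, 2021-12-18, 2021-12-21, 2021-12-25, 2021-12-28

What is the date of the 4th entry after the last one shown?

2022-01-11

Every event lands on a Tuesday or Saturday (gaps cycle 4, 3, 4, 3, 4, 3).
So the schedule is: every Tuesday and Saturday.
The following Saturday is 2022-01-01.
Next Tuesday: 2022-01-04.
The following Saturday is 2022-01-08.
Next Tuesday: 2022-01-11.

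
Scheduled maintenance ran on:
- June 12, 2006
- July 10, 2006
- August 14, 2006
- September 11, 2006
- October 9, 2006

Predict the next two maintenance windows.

November 13, 2006; December 11, 2006

These are Mondays at 28- or 35-day spacing (28, 35, 28, 28).
The pattern: 2nd Monday of the month.
2nd Monday of November 2006: November 13, 2006.
2nd Monday of December 2006: December 11, 2006.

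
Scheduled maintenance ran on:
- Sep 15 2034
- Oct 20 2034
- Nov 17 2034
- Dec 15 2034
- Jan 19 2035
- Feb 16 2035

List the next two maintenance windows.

Mar 16 2035, Apr 20 2035

These are Fridays at 28- or 35-day spacing (35, 28, 28, 35, 28).
The pattern: 3rd Friday of the month.
March 2035 — 3rd Friday is Mar 16 2035.
April 2035 — 3rd Friday is Apr 20 2035.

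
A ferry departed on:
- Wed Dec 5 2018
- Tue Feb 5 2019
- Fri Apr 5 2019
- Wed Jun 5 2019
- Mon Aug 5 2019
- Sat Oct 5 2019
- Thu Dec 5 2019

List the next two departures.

Wed Feb 5 2020, Sun Apr 5 2020

The day-of-month is always 5 (62, 59, 61, 61, 61, 61 days between events).
So this recurs on the 5th of every 2 months.
February 2020: Wed Feb 5 2020.
April 2020: Sun Apr 5 2020.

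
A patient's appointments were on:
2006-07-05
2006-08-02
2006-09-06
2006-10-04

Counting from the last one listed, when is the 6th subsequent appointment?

2007-04-04

All dates are Wednesdays, 28, 35, 28 days apart.
Specifically, the 1st Wednesday of each month.
1st Wednesday of November 2006: 2006-11-01.
1st Wednesday of December 2006: 2006-12-06.
January 2007 — 1st Wednesday is 2007-01-03.
February 2007 — 1st Wednesday is 2007-02-07.
March 2007 — 1st Wednesday is 2007-03-07.
1st Wednesday of April 2007: 2007-04-04.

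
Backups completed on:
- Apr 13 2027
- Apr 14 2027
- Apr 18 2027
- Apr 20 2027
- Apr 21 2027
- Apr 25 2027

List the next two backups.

Apr 27 2027, Apr 28 2027

Gaps: 1, 4, 2, 1, 4 days — not constant, but cyclic with period 3.
The events fall on every Tuesday, Wednesday and Sunday.
The following Tuesday is Apr 27 2027.
Next Wednesday: Apr 28 2027.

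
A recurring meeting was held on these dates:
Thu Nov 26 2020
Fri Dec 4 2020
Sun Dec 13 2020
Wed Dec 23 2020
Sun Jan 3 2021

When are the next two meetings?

Gaps: 8, 9, 10, 11 days — each gap is 1 larger than the previous one.
Next gap: 12 days. Sun Jan 3 2021 + 12 days = Fri Jan 15 2021.
Next gap: 13 days. Fri Jan 15 2021 + 13 days = Thu Jan 28 2021.

Fri Jan 15 2021, Thu Jan 28 2021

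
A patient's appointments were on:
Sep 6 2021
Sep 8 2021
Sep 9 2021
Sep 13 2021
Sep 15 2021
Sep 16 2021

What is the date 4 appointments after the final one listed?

The gap pattern 2, 1, 4, 2, 1 repeats every 3 events.
These are the Mondays, Wednesdays and Thursdays of each week.
The following Monday is Sep 20 2021.
Next Wednesday: Sep 22 2021.
Next Thursday: Sep 23 2021.
The following Monday is Sep 27 2021.

Sep 27 2021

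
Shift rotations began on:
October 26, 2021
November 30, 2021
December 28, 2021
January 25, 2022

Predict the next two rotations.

These are Tuesdays with 35, 28, 28-day gaps.
Each is the final Tuesday of its month — November 30, 2021 is past the 28th, so '4th Tuesday' doesn't fit.
February 2022 ends with Tuesday February 22, 2022.
Last Tuesday of March 2022: March 29, 2022.

February 22, 2022; March 29, 2022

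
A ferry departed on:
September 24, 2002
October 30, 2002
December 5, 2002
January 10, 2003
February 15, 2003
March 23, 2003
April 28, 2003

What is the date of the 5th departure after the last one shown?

Gaps between consecutive events: 36, 36, 36, 36, 36, 36 days — a constant 36-day interval.
April 28, 2003 + 36 days = June 3, 2003.
June 3, 2003 + 36 days = July 9, 2003.
July 9, 2003 + 36 days = August 14, 2003.
August 14, 2003 + 36 days = September 19, 2003.
September 19, 2003 + 36 days = October 25, 2003.

October 25, 2003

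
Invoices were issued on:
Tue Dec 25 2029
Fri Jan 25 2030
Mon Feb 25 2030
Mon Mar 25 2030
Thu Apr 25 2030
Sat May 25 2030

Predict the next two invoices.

Tue Jun 25 2030, Thu Jul 25 2030

Gaps: 31, 31, 28, 31, 30 days — not constant. Every event is on the 25th of the month.
Pattern: the 25th of each month.
Next: June 2030 → Tue Jun 25 2030.
July 2030: Thu Jul 25 2030.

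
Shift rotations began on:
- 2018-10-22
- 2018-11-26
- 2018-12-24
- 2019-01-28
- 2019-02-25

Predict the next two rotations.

2019-03-25, 2019-04-22

Gaps: 35, 28, 35, 28 days — a mix of 28 and 35. Every date is a Monday.
Each is the 4th Monday of its month.
March 2019 — 4th Monday is 2019-03-25.
4th Monday of April 2019: 2019-04-22.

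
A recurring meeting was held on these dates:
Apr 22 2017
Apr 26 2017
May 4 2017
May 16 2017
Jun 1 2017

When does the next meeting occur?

The spacing grows by 4 each time: 4, 8, 12, 16 days.
Next gap: 20 days. Jun 1 2017 + 20 days = Jun 21 2017.

Jun 21 2017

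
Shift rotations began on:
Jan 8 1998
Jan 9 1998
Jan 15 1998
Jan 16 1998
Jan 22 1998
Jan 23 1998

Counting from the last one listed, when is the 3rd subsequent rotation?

Feb 5 1998

Every event lands on a Thursday or Friday (gaps cycle 1, 6, 1, 6, 1).
So the schedule is: every Thursday and Friday.
Next Thursday: Jan 29 1998.
Next Friday: Jan 30 1998.
The following Thursday is Feb 5 1998.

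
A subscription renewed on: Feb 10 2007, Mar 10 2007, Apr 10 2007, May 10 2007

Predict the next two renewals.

Each date is the 10th; the gaps (28, 31, 30) track the month lengths.
The rule is the 10th of each month.
Next: June 2007 → Jun 10 2007.
July 2007: Jul 10 2007.

Jun 10 2007, Jul 10 2007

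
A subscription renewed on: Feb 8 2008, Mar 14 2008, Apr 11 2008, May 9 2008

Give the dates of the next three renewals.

All dates are Fridays, 35, 28, 28 days apart.
Specifically, the 2nd Friday of each month.
2nd Friday of June 2008: Jun 13 2008.
July 2008 — 2nd Friday is Jul 11 2008.
August 2008 — 2nd Friday is Aug 8 2008.

Jun 13 2008, Jul 11 2008, Aug 8 2008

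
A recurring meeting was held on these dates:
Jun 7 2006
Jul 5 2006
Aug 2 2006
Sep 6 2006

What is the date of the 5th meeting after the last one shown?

Feb 7 2007

Gaps: 28, 28, 35 days — a mix of 28 and 35. Every date is a Wednesday.
Each is the 1st Wednesday of its month.
October 2006 — 1st Wednesday is Oct 4 2006.
1st Wednesday of November 2006: Nov 1 2006.
December 2006 — 1st Wednesday is Dec 6 2006.
1st Wednesday of January 2007: Jan 3 2007.
1st Wednesday of February 2007: Feb 7 2007.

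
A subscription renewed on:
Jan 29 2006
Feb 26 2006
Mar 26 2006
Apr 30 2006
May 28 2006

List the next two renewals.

Jun 25 2006, Jul 30 2006

These are Sundays with 28, 28, 35, 28-day gaps.
Each is the final Sunday of its month — Jan 29 2006 is past the 28th, so '4th Sunday' doesn't fit.
Last Sunday of June 2006: Jun 25 2006.
July 2006 ends with Sunday Jul 30 2006.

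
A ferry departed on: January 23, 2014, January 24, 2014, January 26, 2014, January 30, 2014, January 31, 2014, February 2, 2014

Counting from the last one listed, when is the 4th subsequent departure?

Gaps: 1, 2, 4, 1, 2 days — not constant, but cyclic with period 3.
The events fall on every Thursday, Friday and Sunday.
The following Thursday is February 6, 2014.
Next Friday: February 7, 2014.
The following Sunday is February 9, 2014.
Next Thursday: February 13, 2014.

February 13, 2014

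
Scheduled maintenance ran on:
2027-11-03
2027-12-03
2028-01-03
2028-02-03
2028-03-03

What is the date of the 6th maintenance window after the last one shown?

2028-09-03

Each date is the 3rd; the gaps (30, 31, 31, 29) track the month lengths.
The rule is the 3rd of each month.
April 2028: 2028-04-03.
Next: May 2028 → 2028-05-03.
Next: June 2028 → 2028-06-03.
Next: July 2028 → 2028-07-03.
Next: August 2028 → 2028-08-03.
September 2028: 2028-09-03.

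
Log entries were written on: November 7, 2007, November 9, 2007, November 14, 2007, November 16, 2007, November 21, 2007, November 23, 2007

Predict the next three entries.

November 28, 2007; November 30, 2007; December 5, 2007

Every event lands on a Wednesday or Friday (gaps cycle 2, 5, 2, 5, 2).
So the schedule is: every Wednesday and Friday.
The following Wednesday is November 28, 2007.
Next Friday: November 30, 2007.
Next Wednesday: December 5, 2007.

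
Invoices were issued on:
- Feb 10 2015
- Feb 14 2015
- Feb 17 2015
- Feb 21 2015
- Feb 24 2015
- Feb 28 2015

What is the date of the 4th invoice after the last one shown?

Mar 14 2015

Gaps: 4, 3, 4, 3, 4 days — not constant, but cyclic with period 2.
The events fall on every Tuesday and Saturday.
The following Tuesday is Mar 3 2015.
The following Saturday is Mar 7 2015.
Next Tuesday: Mar 10 2015.
The following Saturday is Mar 14 2015.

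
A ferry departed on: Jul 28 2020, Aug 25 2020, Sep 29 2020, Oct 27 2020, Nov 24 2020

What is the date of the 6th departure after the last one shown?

May 25 2021

These are Tuesdays with 28, 35, 28, 28-day gaps.
Each is the final Tuesday of its month — Sep 29 2020 is past the 28th, so '4th Tuesday' doesn't fit.
Last Tuesday of December 2020: Dec 29 2020.
January 2021 ends with Tuesday Jan 26 2021.
Last Tuesday of February 2021: Feb 23 2021.
Last Tuesday of March 2021: Mar 30 2021.
April 2021 ends with Tuesday Apr 27 2021.
Last Tuesday of May 2021: May 25 2021.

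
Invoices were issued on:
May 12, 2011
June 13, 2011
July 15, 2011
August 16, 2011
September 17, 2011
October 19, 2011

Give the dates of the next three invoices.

Gaps between consecutive events: 32, 32, 32, 32, 32 days — a constant 32-day interval.
October 19, 2011 + 32 days = November 20, 2011.
November 20, 2011 + 32 days = December 22, 2011.
December 22, 2011 + 32 days = January 23, 2012.

November 20, 2011; December 22, 2011; January 23, 2012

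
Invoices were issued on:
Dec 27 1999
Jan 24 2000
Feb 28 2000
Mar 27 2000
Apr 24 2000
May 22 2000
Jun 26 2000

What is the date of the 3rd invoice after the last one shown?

Sep 25 2000

All dates are Mondays, 28, 35, 28, 28, 28, 35 days apart.
Specifically, the 4th Monday of each month.
4th Monday of July 2000: Jul 24 2000.
4th Monday of August 2000: Aug 28 2000.
September 2000 — 4th Monday is Sep 25 2000.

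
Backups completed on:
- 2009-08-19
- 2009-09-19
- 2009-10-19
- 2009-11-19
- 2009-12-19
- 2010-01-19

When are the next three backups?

Gaps: 31, 30, 31, 30, 31 days — not constant. Every event is on the 19th of the month.
Pattern: the 19th of each month.
Next: February 2010 → 2010-02-19.
Next: March 2010 → 2010-03-19.
Next: April 2010 → 2010-04-19.

2010-02-19, 2010-03-19, 2010-04-19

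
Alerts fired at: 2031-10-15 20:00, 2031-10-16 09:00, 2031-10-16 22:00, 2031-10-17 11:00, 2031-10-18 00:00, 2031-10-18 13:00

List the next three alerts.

2031-10-19 02:00, 2031-10-19 15:00, 2031-10-20 04:00

The interval is a steady 13 hours (13, 13, 13, 13, 13).
2031-10-18 13:00 + 13 h = 2031-10-19 02:00.
2031-10-19 02:00 + 13 h = 2031-10-19 15:00.
2031-10-19 15:00 + 13 h = 2031-10-20 04:00.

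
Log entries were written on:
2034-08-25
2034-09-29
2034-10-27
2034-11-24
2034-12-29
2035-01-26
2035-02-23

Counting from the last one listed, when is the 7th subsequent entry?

2035-09-28

These are Fridays with 35, 28, 28, 35, 28, 28-day gaps.
Each is the final Friday of its month — 2034-09-29 is past the 28th, so '4th Friday' doesn't fit.
March 2035 ends with Friday 2035-03-30.
Last Friday of April 2035: 2035-04-27.
Last Friday of May 2035: 2035-05-25.
Last Friday of June 2035: 2035-06-29.
July 2035 ends with Friday 2035-07-27.
August 2035 ends with Friday 2035-08-31.
Last Friday of September 2035: 2035-09-28.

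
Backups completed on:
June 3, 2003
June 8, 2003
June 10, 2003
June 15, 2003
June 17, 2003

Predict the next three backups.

Every event lands on a Tuesday or Sunday (gaps cycle 5, 2, 5, 2).
So the schedule is: every Tuesday and Sunday.
Next Sunday: June 22, 2003.
The following Tuesday is June 24, 2003.
The following Sunday is June 29, 2003.

June 22, 2003; June 24, 2003; June 29, 2003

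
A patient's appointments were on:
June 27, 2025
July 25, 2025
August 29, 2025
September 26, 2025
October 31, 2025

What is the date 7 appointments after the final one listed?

May 29, 2026

Every date is a Friday; gaps 28, 35, 28, 35 days.
Each is the last Friday of its month (at least one falls on the 29th or later, ruling out '4th Friday').
Last Friday of November 2025: November 28, 2025.
December 2025 ends with Friday December 26, 2025.
Last Friday of January 2026: January 30, 2026.
February 2026 ends with Friday February 27, 2026.
Last Friday of March 2026: March 27, 2026.
Last Friday of April 2026: April 24, 2026.
Last Friday of May 2026: May 29, 2026.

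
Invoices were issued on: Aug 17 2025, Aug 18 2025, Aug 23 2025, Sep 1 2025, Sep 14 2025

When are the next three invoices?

Gaps: 1, 5, 9, 13 days — each gap is 4 larger than the previous one.
Next gap: 17 days. Sep 14 2025 + 17 days = Oct 1 2025.
Next gap: 21 days. Oct 1 2025 + 21 days = Oct 22 2025.
Next gap: 25 days. Oct 22 2025 + 25 days = Nov 16 2025.

Oct 1 2025, Oct 22 2025, Nov 16 2025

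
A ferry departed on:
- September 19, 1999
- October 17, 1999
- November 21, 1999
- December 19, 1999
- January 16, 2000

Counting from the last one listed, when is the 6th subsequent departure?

These are Sundays at 28- or 35-day spacing (28, 35, 28, 28).
The pattern: 3rd Sunday of the month.
February 2000 — 3rd Sunday is February 20, 2000.
March 2000 — 3rd Sunday is March 19, 2000.
April 2000 — 3rd Sunday is April 16, 2000.
3rd Sunday of May 2000: May 21, 2000.
3rd Sunday of June 2000: June 18, 2000.
3rd Sunday of July 2000: July 16, 2000.

July 16, 2000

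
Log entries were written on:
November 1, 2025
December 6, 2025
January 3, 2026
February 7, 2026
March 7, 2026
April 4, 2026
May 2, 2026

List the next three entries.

All dates are Saturdays, 35, 28, 35, 28, 28, 28 days apart.
Specifically, the 1st Saturday of each month.
June 2026 — 1st Saturday is June 6, 2026.
July 2026 — 1st Saturday is July 4, 2026.
1st Saturday of August 2026: August 1, 2026.

June 6, 2026; July 4, 2026; August 1, 2026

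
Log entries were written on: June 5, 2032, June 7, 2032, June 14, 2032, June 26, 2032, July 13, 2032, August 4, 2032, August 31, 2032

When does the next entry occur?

Gaps: 2, 7, 12, 17, 22, 27 days — each gap is 5 larger than the previous one.
Next gap: 32 days. August 31, 2032 + 32 days = October 2, 2032.

October 2, 2032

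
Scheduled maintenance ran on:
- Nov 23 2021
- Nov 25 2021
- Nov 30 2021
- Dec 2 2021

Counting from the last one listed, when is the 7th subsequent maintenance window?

The gap pattern 2, 5, 2 repeats every 2 events.
These are the Tuesdays and Thursdays of each week.
The following Tuesday is Dec 7 2021.
Next Thursday: Dec 9 2021.
The following Tuesday is Dec 14 2021.
Next Thursday: Dec 16 2021.
Next Tuesday: Dec 21 2021.
Next Thursday: Dec 23 2021.
Next Tuesday: Dec 28 2021.

Dec 28 2021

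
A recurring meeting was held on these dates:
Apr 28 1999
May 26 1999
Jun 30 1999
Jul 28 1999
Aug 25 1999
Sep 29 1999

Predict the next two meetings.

Oct 27 1999, Nov 24 1999

Every date is a Wednesday; gaps 28, 35, 28, 28, 35 days.
Each is the last Wednesday of its month (at least one falls on the 29th or later, ruling out '4th Wednesday').
October 1999 ends with Wednesday Oct 27 1999.
Last Wednesday of November 1999: Nov 24 1999.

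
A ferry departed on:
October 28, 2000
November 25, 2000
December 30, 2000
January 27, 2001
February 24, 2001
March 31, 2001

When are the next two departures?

April 28, 2001; May 26, 2001

These are Saturdays with 28, 35, 28, 28, 35-day gaps.
Each is the final Saturday of its month — December 30, 2000 is past the 28th, so '4th Saturday' doesn't fit.
Last Saturday of April 2001: April 28, 2001.
Last Saturday of May 2001: May 26, 2001.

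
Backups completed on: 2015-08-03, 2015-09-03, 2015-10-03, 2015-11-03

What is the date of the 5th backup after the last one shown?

Gaps: 31, 30, 31 days — not constant. Every event is on the 3rd of the month.
Pattern: the 3rd of each month.
Next: December 2015 → 2015-12-03.
January 2016: 2016-01-03.
February 2016: 2016-02-03.
Next: March 2016 → 2016-03-03.
April 2016: 2016-04-03.

2016-04-03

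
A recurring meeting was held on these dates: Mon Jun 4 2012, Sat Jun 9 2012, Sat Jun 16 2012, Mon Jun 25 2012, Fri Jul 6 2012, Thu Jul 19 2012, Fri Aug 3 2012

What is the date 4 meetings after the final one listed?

The spacing grows by 2 each time: 5, 7, 9, 11, 13, 15 days.
Next gap: 17 days. Fri Aug 3 2012 + 17 days = Mon Aug 20 2012.
Next gap: 19 days. Mon Aug 20 2012 + 19 days = Sat Sep 8 2012.
Next gap: 21 days. Sat Sep 8 2012 + 21 days = Sat Sep 29 2012.
Next gap: 23 days. Sat Sep 29 2012 + 23 days = Mon Oct 22 2012.

Mon Oct 22 2012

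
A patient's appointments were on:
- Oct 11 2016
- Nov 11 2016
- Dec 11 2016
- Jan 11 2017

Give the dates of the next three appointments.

Feb 11 2017, Mar 11 2017, Apr 11 2017

Gaps: 31, 30, 31 days — not constant. Every event is on the 11th of the month.
Pattern: the 11th of each month.
February 2017: Feb 11 2017.
Next: March 2017 → Mar 11 2017.
April 2017: Apr 11 2017.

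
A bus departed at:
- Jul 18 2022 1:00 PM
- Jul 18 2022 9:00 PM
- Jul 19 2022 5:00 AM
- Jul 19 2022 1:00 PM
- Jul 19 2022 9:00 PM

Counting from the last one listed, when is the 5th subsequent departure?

Jul 21 2022 1:00 PM

Spacing: 8, 8, 8, 8 h — constant 8 h.
Jul 19 2022 9:00 PM + 8 h = Jul 20 2022 5:00 AM.
Jul 20 2022 5:00 AM + 8 h = Jul 20 2022 1:00 PM.
Jul 20 2022 1:00 PM + 8 h = Jul 20 2022 9:00 PM.
Jul 20 2022 9:00 PM + 8 h = Jul 21 2022 5:00 AM.
Jul 21 2022 5:00 AM + 8 h = Jul 21 2022 1:00 PM.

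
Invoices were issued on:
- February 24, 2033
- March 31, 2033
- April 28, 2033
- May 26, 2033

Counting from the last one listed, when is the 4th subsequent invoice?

Every date is a Thursday; gaps 35, 28, 28 days.
Each is the last Thursday of its month (at least one falls on the 29th or later, ruling out '4th Thursday').
June 2033 ends with Thursday June 30, 2033.
July 2033 ends with Thursday July 28, 2033.
Last Thursday of August 2033: August 25, 2033.
Last Thursday of September 2033: September 29, 2033.

September 29, 2033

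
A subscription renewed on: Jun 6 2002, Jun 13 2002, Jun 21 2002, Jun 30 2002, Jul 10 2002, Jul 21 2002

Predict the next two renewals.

Gaps: 7, 8, 9, 10, 11 days — each gap is 1 larger than the previous one.
Next gap: 12 days. Jul 21 2002 + 12 days = Aug 2 2002.
Next gap: 13 days. Aug 2 2002 + 13 days = Aug 15 2002.

Aug 2 2002, Aug 15 2002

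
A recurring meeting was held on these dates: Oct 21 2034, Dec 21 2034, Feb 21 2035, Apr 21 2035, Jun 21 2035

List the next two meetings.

The day-of-month is always 21 (61, 62, 59, 61 days between events).
So this recurs on the 21st of every 2 months.
Next: August 2035 → Aug 21 2035.
October 2035: Oct 21 2035.

Aug 21 2035, Oct 21 2035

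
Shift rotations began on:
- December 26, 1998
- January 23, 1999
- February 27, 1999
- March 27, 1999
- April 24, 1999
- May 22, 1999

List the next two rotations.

June 26, 1999; July 24, 1999

Gaps: 28, 35, 28, 28, 28 days — a mix of 28 and 35. Every date is a Saturday.
Each is the 4th Saturday of its month.
June 1999 — 4th Saturday is June 26, 1999.
July 1999 — 4th Saturday is July 24, 1999.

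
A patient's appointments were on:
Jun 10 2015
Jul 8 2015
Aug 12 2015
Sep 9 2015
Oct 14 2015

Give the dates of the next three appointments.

Nov 11 2015, Dec 9 2015, Jan 13 2016

These are Wednesdays at 28- or 35-day spacing (28, 35, 28, 35).
The pattern: 2nd Wednesday of the month.
2nd Wednesday of November 2015: Nov 11 2015.
December 2015 — 2nd Wednesday is Dec 9 2015.
January 2016 — 2nd Wednesday is Jan 13 2016.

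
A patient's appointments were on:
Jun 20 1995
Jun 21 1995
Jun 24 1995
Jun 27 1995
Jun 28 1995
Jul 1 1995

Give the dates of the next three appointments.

Gaps: 1, 3, 3, 1, 3 days — not constant, but cyclic with period 3.
The events fall on every Tuesday, Wednesday and Saturday.
Next Tuesday: Jul 4 1995.
The following Wednesday is Jul 5 1995.
Next Saturday: Jul 8 1995.

Jul 4 1995, Jul 5 1995, Jul 8 1995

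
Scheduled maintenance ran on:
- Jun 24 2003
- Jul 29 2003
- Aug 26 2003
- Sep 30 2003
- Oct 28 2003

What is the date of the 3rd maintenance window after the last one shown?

These are Tuesdays with 35, 28, 35, 28-day gaps.
Each is the final Tuesday of its month — Jul 29 2003 is past the 28th, so '4th Tuesday' doesn't fit.
Last Tuesday of November 2003: Nov 25 2003.
December 2003 ends with Tuesday Dec 30 2003.
Last Tuesday of January 2004: Jan 27 2004.

Jan 27 2004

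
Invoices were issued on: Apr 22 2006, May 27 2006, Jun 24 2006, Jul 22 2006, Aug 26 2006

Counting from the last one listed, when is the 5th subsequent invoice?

These are Saturdays at 28- or 35-day spacing (35, 28, 28, 35).
The pattern: 4th Saturday of the month.
September 2006 — 4th Saturday is Sep 23 2006.
October 2006 — 4th Saturday is Oct 28 2006.
November 2006 — 4th Saturday is Nov 25 2006.
December 2006 — 4th Saturday is Dec 23 2006.
January 2007 — 4th Saturday is Jan 27 2007.

Jan 27 2007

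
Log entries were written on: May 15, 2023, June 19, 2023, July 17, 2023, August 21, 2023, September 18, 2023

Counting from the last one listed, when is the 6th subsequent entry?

March 18, 2024

These are Mondays at 28- or 35-day spacing (35, 28, 35, 28).
The pattern: 3rd Monday of the month.
3rd Monday of October 2023: October 16, 2023.
November 2023 — 3rd Monday is November 20, 2023.
3rd Monday of December 2023: December 18, 2023.
January 2024 — 3rd Monday is January 15, 2024.
February 2024 — 3rd Monday is February 19, 2024.
March 2024 — 3rd Monday is March 18, 2024.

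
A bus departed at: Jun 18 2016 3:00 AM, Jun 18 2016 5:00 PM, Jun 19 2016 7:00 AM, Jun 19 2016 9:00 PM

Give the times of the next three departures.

Spacing: 14, 14, 14 h — constant 14 h.
Jun 19 2016 9:00 PM + 14 h = Jun 20 2016 11:00 AM.
Jun 20 2016 11:00 AM + 14 h = Jun 21 2016 1:00 AM.
Jun 21 2016 1:00 AM + 14 h = Jun 21 2016 3:00 PM.

Jun 20 2016 11:00 AM, Jun 21 2016 1:00 AM, Jun 21 2016 3:00 PM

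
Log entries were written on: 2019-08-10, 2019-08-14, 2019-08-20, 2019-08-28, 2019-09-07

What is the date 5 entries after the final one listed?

Gaps: 4, 6, 8, 10 days — each gap is 2 larger than the previous one.
Next gap: 12 days. 2019-09-07 + 12 days = 2019-09-19.
Next gap: 14 days. 2019-09-19 + 14 days = 2019-10-03.
Next gap: 16 days. 2019-10-03 + 16 days = 2019-10-19.
Next gap: 18 days. 2019-10-19 + 18 days = 2019-11-06.
Next gap: 20 days. 2019-11-06 + 20 days = 2019-11-26.

2019-11-26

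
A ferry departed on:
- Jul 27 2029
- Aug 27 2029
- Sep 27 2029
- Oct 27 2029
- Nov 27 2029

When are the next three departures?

Dec 27 2029, Jan 27 2030, Feb 27 2030

Each date is the 27th; the gaps (31, 31, 30, 31) track the month lengths.
The rule is the 27th of each month.
December 2029: Dec 27 2029.
Next: January 2030 → Jan 27 2030.
February 2030: Feb 27 2030.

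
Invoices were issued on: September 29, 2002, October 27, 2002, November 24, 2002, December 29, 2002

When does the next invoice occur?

January 26, 2003

These are Sundays with 28, 28, 35-day gaps.
Each is the final Sunday of its month — September 29, 2002 is past the 28th, so '4th Sunday' doesn't fit.
January 2003 ends with Sunday January 26, 2003.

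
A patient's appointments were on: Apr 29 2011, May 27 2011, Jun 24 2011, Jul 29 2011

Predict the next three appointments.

Every date is a Friday; gaps 28, 28, 35 days.
Each is the last Friday of its month (at least one falls on the 29th or later, ruling out '4th Friday').
Last Friday of August 2011: Aug 26 2011.
Last Friday of September 2011: Sep 30 2011.
Last Friday of October 2011: Oct 28 2011.

Aug 26 2011, Sep 30 2011, Oct 28 2011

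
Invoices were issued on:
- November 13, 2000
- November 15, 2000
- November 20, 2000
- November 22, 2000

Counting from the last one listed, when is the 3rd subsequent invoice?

December 4, 2000

The gap pattern 2, 5, 2 repeats every 2 events.
These are the Mondays and Wednesdays of each week.
Next Monday: November 27, 2000.
Next Wednesday: November 29, 2000.
Next Monday: December 4, 2000.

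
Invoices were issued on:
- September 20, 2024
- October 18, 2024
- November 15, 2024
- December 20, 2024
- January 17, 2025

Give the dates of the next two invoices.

February 21, 2025; March 21, 2025

These are Fridays at 28- or 35-day spacing (28, 28, 35, 28).
The pattern: 3rd Friday of the month.
February 2025 — 3rd Friday is February 21, 2025.
3rd Friday of March 2025: March 21, 2025.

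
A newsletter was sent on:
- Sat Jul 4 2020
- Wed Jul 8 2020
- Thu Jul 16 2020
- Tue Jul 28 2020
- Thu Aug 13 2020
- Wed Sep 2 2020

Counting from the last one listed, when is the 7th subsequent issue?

Wed May 12 2021

Intervals are 4, 8, 12, 16, 20 days — an arithmetic progression with common difference 4.
Next gap: 24 days. Wed Sep 2 2020 + 24 days = Sat Sep 26 2020.
Next gap: 28 days. Sat Sep 26 2020 + 28 days = Sat Oct 24 2020.
Next gap: 32 days. Sat Oct 24 2020 + 32 days = Wed Nov 25 2020.
Next gap: 36 days. Wed Nov 25 2020 + 36 days = Thu Dec 31 2020.
Next gap: 40 days. Thu Dec 31 2020 + 40 days = Tue Feb 9 2021.
Next gap: 44 days. Tue Feb 9 2021 + 44 days = Thu Mar 25 2021.
Next gap: 48 days. Thu Mar 25 2021 + 48 days = Wed May 12 2021.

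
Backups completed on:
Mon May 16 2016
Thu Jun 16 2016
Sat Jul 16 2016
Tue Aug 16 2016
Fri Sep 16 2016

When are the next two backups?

The day-of-month is always 16 (31, 30, 31, 31 days between events).
So this recurs on the 16th of each month.
October 2016: Sun Oct 16 2016.
November 2016: Wed Nov 16 2016.

Sun Oct 16 2016, Wed Nov 16 2016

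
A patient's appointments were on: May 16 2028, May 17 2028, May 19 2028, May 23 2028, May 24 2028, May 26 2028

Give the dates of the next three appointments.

Gaps: 1, 2, 4, 1, 2 days — not constant, but cyclic with period 3.
The events fall on every Tuesday, Wednesday and Friday.
The following Tuesday is May 30 2028.
The following Wednesday is May 31 2028.
The following Friday is Jun 2 2028.

May 30 2028, May 31 2028, Jun 2 2028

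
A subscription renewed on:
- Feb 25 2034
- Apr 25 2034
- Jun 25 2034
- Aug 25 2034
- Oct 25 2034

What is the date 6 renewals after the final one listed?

Oct 25 2035

The day-of-month is always 25 (59, 61, 61, 61 days between events).
So this recurs on the 25th of every 2 months.
Next: December 2034 → Dec 25 2034.
February 2035: Feb 25 2035.
April 2035: Apr 25 2035.
June 2035: Jun 25 2035.
Next: August 2035 → Aug 25 2035.
October 2035: Oct 25 2035.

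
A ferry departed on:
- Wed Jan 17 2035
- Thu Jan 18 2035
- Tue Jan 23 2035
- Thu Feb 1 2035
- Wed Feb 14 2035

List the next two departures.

The spacing grows by 4 each time: 1, 5, 9, 13 days.
Next gap: 17 days. Wed Feb 14 2035 + 17 days = Sat Mar 3 2035.
Next gap: 21 days. Sat Mar 3 2035 + 21 days = Sat Mar 24 2035.

Sat Mar 3 2035, Sat Mar 24 2035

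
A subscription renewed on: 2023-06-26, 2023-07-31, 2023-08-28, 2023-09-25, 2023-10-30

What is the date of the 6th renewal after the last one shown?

2024-04-29

Every date is a Monday; gaps 35, 28, 28, 35 days.
Each is the last Monday of its month (at least one falls on the 29th or later, ruling out '4th Monday').
Last Monday of November 2023: 2023-11-27.
December 2023 ends with Monday 2023-12-25.
January 2024 ends with Monday 2024-01-29.
Last Monday of February 2024: 2024-02-26.
March 2024 ends with Monday 2024-03-25.
Last Monday of April 2024: 2024-04-29.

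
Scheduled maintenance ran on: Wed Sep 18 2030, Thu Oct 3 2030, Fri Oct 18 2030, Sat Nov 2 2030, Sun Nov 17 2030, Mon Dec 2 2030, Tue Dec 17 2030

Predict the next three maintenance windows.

Wed Jan 1 2031, Thu Jan 16 2031, Fri Jan 31 2031

Gaps between consecutive events: 15, 15, 15, 15, 15, 15 days — a constant 15-day interval.
Tue Dec 17 2030 + 15 days = Wed Jan 1 2031.
Wed Jan 1 2031 + 15 days = Thu Jan 16 2031.
Thu Jan 16 2031 + 15 days = Fri Jan 31 2031.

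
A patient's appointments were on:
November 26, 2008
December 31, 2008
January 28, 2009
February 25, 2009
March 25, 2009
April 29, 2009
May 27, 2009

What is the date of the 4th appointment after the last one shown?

September 30, 2009

These are Wednesdays with 35, 28, 28, 28, 35, 28-day gaps.
Each is the final Wednesday of its month — December 31, 2008 is past the 28th, so '4th Wednesday' doesn't fit.
June 2009 ends with Wednesday June 24, 2009.
Last Wednesday of July 2009: July 29, 2009.
Last Wednesday of August 2009: August 26, 2009.
September 2009 ends with Wednesday September 30, 2009.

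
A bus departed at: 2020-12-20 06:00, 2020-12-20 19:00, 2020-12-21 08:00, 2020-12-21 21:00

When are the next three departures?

Spacing: 13, 13, 13 h — constant 13 h.
2020-12-21 21:00 + 13 h = 2020-12-22 10:00.
2020-12-22 10:00 + 13 h = 2020-12-22 23:00.
2020-12-22 23:00 + 13 h = 2020-12-23 12:00.

2020-12-22 10:00, 2020-12-22 23:00, 2020-12-23 12:00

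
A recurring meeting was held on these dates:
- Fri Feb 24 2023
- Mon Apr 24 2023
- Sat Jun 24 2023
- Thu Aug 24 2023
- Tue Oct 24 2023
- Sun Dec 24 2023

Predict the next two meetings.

Gaps: 59, 61, 61, 61, 61 days — not constant. Every event is on the 24th of the month.
Pattern: the 24th of every 2 months.
Next: February 2024 → Sat Feb 24 2024.
Next: April 2024 → Wed Apr 24 2024.

Sat Feb 24 2024, Wed Apr 24 2024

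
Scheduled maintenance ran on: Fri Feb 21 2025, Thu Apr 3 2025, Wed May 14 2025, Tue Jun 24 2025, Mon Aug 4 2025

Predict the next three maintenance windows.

The spacing is 41, 41, 41, 41 days — always 41 days.
Mon Aug 4 2025 + 41 days = Sun Sep 14 2025.
Sun Sep 14 2025 + 41 days = Sat Oct 25 2025.
Sat Oct 25 2025 + 41 days = Fri Dec 5 2025.

Sun Sep 14 2025, Sat Oct 25 2025, Fri Dec 5 2025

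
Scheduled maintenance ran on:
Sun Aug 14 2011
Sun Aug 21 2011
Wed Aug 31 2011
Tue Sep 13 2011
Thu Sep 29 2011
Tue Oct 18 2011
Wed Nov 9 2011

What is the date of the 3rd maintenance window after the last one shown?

The spacing grows by 3 each time: 7, 10, 13, 16, 19, 22 days.
Next gap: 25 days. Wed Nov 9 2011 + 25 days = Sun Dec 4 2011.
Next gap: 28 days. Sun Dec 4 2011 + 28 days = Sun Jan 1 2012.
Next gap: 31 days. Sun Jan 1 2012 + 31 days = Wed Feb 1 2012.

Wed Feb 1 2012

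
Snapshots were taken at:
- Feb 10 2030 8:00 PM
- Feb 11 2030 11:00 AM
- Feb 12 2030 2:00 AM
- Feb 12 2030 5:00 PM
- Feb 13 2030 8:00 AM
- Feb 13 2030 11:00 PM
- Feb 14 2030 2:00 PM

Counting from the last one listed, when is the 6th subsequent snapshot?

The interval is a steady 15 hours (15, 15, 15, 15, 15, 15).
Feb 14 2030 2:00 PM + 15 h = Feb 15 2030 5:00 AM.
Feb 15 2030 5:00 AM + 15 h = Feb 15 2030 8:00 PM.
Feb 15 2030 8:00 PM + 15 h = Feb 16 2030 11:00 AM.
Feb 16 2030 11:00 AM + 15 h = Feb 17 2030 2:00 AM.
Feb 17 2030 2:00 AM + 15 h = Feb 17 2030 5:00 PM.
Feb 17 2030 5:00 PM + 15 h = Feb 18 2030 8:00 AM.

Feb 18 2030 8:00 AM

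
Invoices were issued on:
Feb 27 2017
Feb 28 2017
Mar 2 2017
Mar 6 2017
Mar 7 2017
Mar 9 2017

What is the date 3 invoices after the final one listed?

Mar 16 2017

The gap pattern 1, 2, 4, 1, 2 repeats every 3 events.
These are the Mondays, Tuesdays and Thursdays of each week.
Next Monday: Mar 13 2017.
The following Tuesday is Mar 14 2017.
Next Thursday: Mar 16 2017.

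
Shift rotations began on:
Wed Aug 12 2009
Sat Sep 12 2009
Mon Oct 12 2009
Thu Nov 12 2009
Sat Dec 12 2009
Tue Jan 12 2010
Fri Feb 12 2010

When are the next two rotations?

Each date is the 12th; the gaps (31, 30, 31, 30, 31, 31) track the month lengths.
The rule is the 12th of each month.
Next: March 2010 → Fri Mar 12 2010.
April 2010: Mon Apr 12 2010.

Fri Mar 12 2010, Mon Apr 12 2010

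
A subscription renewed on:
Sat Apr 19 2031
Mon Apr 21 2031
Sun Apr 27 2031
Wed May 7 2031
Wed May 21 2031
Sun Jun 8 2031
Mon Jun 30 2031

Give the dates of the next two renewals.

Gaps: 2, 6, 10, 14, 18, 22 days — each gap is 4 larger than the previous one.
Next gap: 26 days. Mon Jun 30 2031 + 26 days = Sat Jul 26 2031.
Next gap: 30 days. Sat Jul 26 2031 + 30 days = Mon Aug 25 2031.

Sat Jul 26 2031, Mon Aug 25 2031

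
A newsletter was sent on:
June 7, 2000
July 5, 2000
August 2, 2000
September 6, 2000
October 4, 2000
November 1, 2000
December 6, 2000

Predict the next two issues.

January 3, 2001; February 7, 2001

Gaps: 28, 28, 35, 28, 28, 35 days — a mix of 28 and 35. Every date is a Wednesday.
Each is the 1st Wednesday of its month.
1st Wednesday of January 2001: January 3, 2001.
February 2001 — 1st Wednesday is February 7, 2001.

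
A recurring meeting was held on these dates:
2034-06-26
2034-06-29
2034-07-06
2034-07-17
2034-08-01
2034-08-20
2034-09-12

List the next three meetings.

2034-10-09, 2034-11-09, 2034-12-14

Intervals are 3, 7, 11, 15, 19, 23 days — an arithmetic progression with common difference 4.
Next gap: 27 days. 2034-09-12 + 27 days = 2034-10-09.
Next gap: 31 days. 2034-10-09 + 31 days = 2034-11-09.
Next gap: 35 days. 2034-11-09 + 35 days = 2034-12-14.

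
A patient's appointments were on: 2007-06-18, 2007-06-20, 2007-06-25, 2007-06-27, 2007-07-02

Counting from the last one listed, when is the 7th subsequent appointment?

Every event lands on a Monday or Wednesday (gaps cycle 2, 5, 2, 5).
So the schedule is: every Monday and Wednesday.
Next Wednesday: 2007-07-04.
Next Monday: 2007-07-09.
Next Wednesday: 2007-07-11.
The following Monday is 2007-07-16.
Next Wednesday: 2007-07-18.
The following Monday is 2007-07-23.
The following Wednesday is 2007-07-25.

2007-07-25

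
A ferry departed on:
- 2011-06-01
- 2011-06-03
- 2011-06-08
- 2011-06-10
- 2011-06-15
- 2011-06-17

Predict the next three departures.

2011-06-22, 2011-06-24, 2011-06-29

Every event lands on a Wednesday or Friday (gaps cycle 2, 5, 2, 5, 2).
So the schedule is: every Wednesday and Friday.
Next Wednesday: 2011-06-22.
The following Friday is 2011-06-24.
The following Wednesday is 2011-06-29.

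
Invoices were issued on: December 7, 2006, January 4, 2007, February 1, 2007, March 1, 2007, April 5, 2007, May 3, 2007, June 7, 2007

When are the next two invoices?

Gaps: 28, 28, 28, 35, 28, 35 days — a mix of 28 and 35. Every date is a Thursday.
Each is the 1st Thursday of its month.
July 2007 — 1st Thursday is July 5, 2007.
August 2007 — 1st Thursday is August 2, 2007.

July 5, 2007; August 2, 2007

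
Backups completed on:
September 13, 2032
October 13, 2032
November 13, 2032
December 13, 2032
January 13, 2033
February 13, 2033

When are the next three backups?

Each date is the 13th; the gaps (30, 31, 30, 31, 31) track the month lengths.
The rule is the 13th of each month.
March 2033: March 13, 2033.
April 2033: April 13, 2033.
Next: May 2033 → May 13, 2033.

March 13, 2033; April 13, 2033; May 13, 2033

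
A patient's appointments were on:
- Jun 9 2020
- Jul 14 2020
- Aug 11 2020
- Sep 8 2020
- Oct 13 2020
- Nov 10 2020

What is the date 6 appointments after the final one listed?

May 11 2021

All dates are Tuesdays, 35, 28, 28, 35, 28 days apart.
Specifically, the 2nd Tuesday of each month.
December 2020 — 2nd Tuesday is Dec 8 2020.
2nd Tuesday of January 2021: Jan 12 2021.
February 2021 — 2nd Tuesday is Feb 9 2021.
2nd Tuesday of March 2021: Mar 9 2021.
2nd Tuesday of April 2021: Apr 13 2021.
2nd Tuesday of May 2021: May 11 2021.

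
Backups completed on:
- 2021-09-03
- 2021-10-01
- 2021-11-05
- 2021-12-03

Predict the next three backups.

All dates are Fridays, 28, 35, 28 days apart.
Specifically, the 1st Friday of each month.
January 2022 — 1st Friday is 2022-01-07.
February 2022 — 1st Friday is 2022-02-04.
1st Friday of March 2022: 2022-03-04.

2022-01-07, 2022-02-04, 2022-03-04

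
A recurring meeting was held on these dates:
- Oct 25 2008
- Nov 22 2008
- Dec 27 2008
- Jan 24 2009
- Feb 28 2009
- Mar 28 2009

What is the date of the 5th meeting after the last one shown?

All dates are Saturdays, 28, 35, 28, 35, 28 days apart.
Specifically, the 4th Saturday of each month.
4th Saturday of April 2009: Apr 25 2009.
4th Saturday of May 2009: May 23 2009.
June 2009 — 4th Saturday is Jun 27 2009.
July 2009 — 4th Saturday is Jul 25 2009.
August 2009 — 4th Saturday is Aug 22 2009.

Aug 22 2009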